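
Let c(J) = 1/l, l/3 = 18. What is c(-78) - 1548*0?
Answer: 1/54 ≈ 0.018519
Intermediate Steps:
l = 54 (l = 3*18 = 54)
c(J) = 1/54
c(-78) - 1548*0 = 1/54 - 1548*0 = 1/54 - 1*0 = 1/54 + 0 = 1/54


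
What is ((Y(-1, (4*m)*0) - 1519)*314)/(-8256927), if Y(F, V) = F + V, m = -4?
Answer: 477280/8256927 ≈ 0.057804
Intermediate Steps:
((Y(-1, (4*m)*0) - 1519)*314)/(-8256927) = (((-1 + (4*(-4))*0) - 1519)*314)/(-8256927) = (((-1 - 16*0) - 1519)*314)*(-1/8256927) = (((-1 + 0) - 1519)*314)*(-1/8256927) = ((-1 - 1519)*314)*(-1/8256927) = -1520*314*(-1/8256927) = -477280*(-1/8256927) = 477280/8256927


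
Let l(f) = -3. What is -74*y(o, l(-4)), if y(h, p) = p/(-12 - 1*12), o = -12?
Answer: -37/4 ≈ -9.2500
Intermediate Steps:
y(h, p) = -p/24 (y(h, p) = p/(-12 - 12) = p/(-24) = -p/24)
-74*y(o, l(-4)) = -(-37)*(-3)/12 = -74*⅛ = -37/4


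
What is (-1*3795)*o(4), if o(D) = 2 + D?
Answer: -22770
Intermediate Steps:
(-1*3795)*o(4) = (-1*3795)*(2 + 4) = -3795*6 = -22770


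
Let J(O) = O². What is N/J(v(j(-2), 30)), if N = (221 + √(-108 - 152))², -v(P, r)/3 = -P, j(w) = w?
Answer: 48581/36 + 221*I*√65/9 ≈ 1349.5 + 197.97*I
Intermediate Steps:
v(P, r) = 3*P (v(P, r) = -(-3)*P = 3*P)
N = (221 + 2*I*√65)² (N = (221 + √(-260))² = (221 + 2*I*√65)² ≈ 48581.0 + 7127.0*I)
N/J(v(j(-2), 30)) = (48581 + 884*I*√65)/((3*(-2))²) = (48581 + 884*I*√65)/((-6)²) = (48581 + 884*I*√65)/36 = (48581 + 884*I*√65)*(1/36) = 48581/36 + 221*I*√65/9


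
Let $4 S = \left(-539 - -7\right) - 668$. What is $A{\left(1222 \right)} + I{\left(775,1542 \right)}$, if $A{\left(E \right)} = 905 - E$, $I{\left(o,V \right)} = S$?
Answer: $-617$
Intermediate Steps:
$S = -300$ ($S = \frac{\left(-539 - -7\right) - 668}{4} = \frac{\left(-539 + 7\right) - 668}{4} = \frac{-532 - 668}{4} = \frac{1}{4} \left(-1200\right) = -300$)
$I{\left(o,V \right)} = -300$
$A{\left(1222 \right)} + I{\left(775,1542 \right)} = \left(905 - 1222\right) - 300 = -317 - 300 = -617$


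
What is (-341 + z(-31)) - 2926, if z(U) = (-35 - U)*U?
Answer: -3143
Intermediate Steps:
z(U) = U*(-35 - U)
(-341 + z(-31)) - 2926 = (-341 - 1*(-31)*(35 - 31)) - 2926 = (-341 - 1*(-31)*4) - 2926 = (-341 + 124) - 2926 = -217 - 2926 = -3143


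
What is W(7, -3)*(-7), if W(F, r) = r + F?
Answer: -28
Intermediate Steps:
W(F, r) = F + r
W(7, -3)*(-7) = (7 - 3)*(-7) = 4*(-7) = -28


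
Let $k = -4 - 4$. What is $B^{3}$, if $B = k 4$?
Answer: $-32768$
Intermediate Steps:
$k = -8$ ($k = -4 - 4 = -8$)
$B = -32$ ($B = \left(-8\right) 4 = -32$)
$B^{3} = \left(-32\right)^{3} = -32768$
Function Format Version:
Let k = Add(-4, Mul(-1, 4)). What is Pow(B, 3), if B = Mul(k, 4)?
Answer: -32768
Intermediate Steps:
k = -8 (k = Add(-4, -4) = -8)
B = -32 (B = Mul(-8, 4) = -32)
Pow(B, 3) = Pow(-32, 3) = -32768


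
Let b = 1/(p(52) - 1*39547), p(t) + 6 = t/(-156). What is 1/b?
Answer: -118660/3 ≈ -39553.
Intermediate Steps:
p(t) = -6 - t/156 (p(t) = -6 + t/(-156) = -6 + t*(-1/156) = -6 - t/156)
b = -3/118660 (b = 1/((-6 - 1/156*52) - 1*39547) = 1/((-6 - ⅓) - 39547) = 1/(-19/3 - 39547) = 1/(-118660/3) = -3/118660 ≈ -2.5282e-5)
1/b = 1/(-3/118660) = -118660/3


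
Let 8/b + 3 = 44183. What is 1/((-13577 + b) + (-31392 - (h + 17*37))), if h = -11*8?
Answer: -11045/502657948 ≈ -2.1973e-5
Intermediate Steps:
b = 2/11045 (b = 8/(-3 + 44183) = 8/44180 = 8*(1/44180) = 2/11045 ≈ 0.00018108)
h = -88
1/((-13577 + b) + (-31392 - (h + 17*37))) = 1/((-13577 + 2/11045) + (-31392 - (-88 + 17*37))) = 1/(-149957963/11045 + (-31392 - (-88 + 629))) = 1/(-149957963/11045 + (-31392 - 1*541)) = 1/(-149957963/11045 + (-31392 - 541)) = 1/(-149957963/11045 - 31933) = 1/(-502657948/11045) = -11045/502657948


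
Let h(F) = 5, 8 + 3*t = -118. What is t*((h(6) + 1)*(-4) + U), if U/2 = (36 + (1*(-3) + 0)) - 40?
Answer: 1596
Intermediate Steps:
t = -42 (t = -8/3 + (⅓)*(-118) = -8/3 - 118/3 = -42)
U = -14 (U = 2*((36 + (1*(-3) + 0)) - 40) = 2*((36 + (-3 + 0)) - 40) = 2*((36 - 3) - 40) = 2*(33 - 40) = 2*(-7) = -14)
t*((h(6) + 1)*(-4) + U) = -42*((5 + 1)*(-4) - 14) = -42*(6*(-4) - 14) = -42*(-24 - 14) = -42*(-38) = 1596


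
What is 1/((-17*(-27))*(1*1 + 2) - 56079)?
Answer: -1/54702 ≈ -1.8281e-5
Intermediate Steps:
1/((-17*(-27))*(1*1 + 2) - 56079) = 1/(459*(1 + 2) - 56079) = 1/(459*3 - 56079) = 1/(1377 - 56079) = 1/(-54702) = -1/54702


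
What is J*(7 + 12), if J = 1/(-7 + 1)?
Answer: -19/6 ≈ -3.1667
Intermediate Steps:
J = -⅙ (J = 1/(-6) = -⅙ ≈ -0.16667)
J*(7 + 12) = -(7 + 12)/6 = -⅙*19 = -19/6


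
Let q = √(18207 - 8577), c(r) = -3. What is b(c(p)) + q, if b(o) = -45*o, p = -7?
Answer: 135 + 3*√1070 ≈ 233.13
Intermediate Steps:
q = 3*√1070 (q = √9630 = 3*√1070 ≈ 98.133)
b(c(p)) + q = -45*(-3) + 3*√1070 = 135 + 3*√1070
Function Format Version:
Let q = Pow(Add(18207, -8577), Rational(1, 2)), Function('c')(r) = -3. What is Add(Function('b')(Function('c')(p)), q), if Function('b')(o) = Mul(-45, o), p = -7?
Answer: Add(135, Mul(3, Pow(1070, Rational(1, 2)))) ≈ 233.13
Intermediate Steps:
q = Mul(3, Pow(1070, Rational(1, 2))) (q = Pow(9630, Rational(1, 2)) = Mul(3, Pow(1070, Rational(1, 2))) ≈ 98.133)
Add(Function('b')(Function('c')(p)), q) = Add(Mul(-45, -3), Mul(3, Pow(1070, Rational(1, 2)))) = Add(135, Mul(3, Pow(1070, Rational(1, 2))))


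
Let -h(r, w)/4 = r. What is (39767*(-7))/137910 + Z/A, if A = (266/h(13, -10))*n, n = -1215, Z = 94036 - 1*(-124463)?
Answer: 16410668573/495234810 ≈ 33.137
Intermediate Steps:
Z = 218499 (Z = 94036 + 124463 = 218499)
h(r, w) = -4*r
A = 161595/26 (A = (266/((-4*13)))*(-1215) = (266/(-52))*(-1215) = (266*(-1/52))*(-1215) = -133/26*(-1215) = 161595/26 ≈ 6215.2)
(39767*(-7))/137910 + Z/A = (39767*(-7))/137910 + 218499/(161595/26) = -278369*1/137910 + 218499*(26/161595) = -278369/137910 + 1893658/53865 = 16410668573/495234810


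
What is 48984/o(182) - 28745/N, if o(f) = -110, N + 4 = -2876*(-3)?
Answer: -19345453/43120 ≈ -448.64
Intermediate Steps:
N = 8624 (N = -4 - 2876*(-3) = -4 + 8628 = 8624)
48984/o(182) - 28745/N = 48984/(-110) - 28745/8624 = 48984*(-1/110) - 28745*1/8624 = -24492/55 - 28745/8624 = -19345453/43120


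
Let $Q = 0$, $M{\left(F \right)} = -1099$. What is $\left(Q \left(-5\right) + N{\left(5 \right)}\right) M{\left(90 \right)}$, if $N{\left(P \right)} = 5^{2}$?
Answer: $-27475$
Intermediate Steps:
$N{\left(P \right)} = 25$
$\left(Q \left(-5\right) + N{\left(5 \right)}\right) M{\left(90 \right)} = \left(0 \left(-5\right) + 25\right) \left(-1099\right) = \left(0 + 25\right) \left(-1099\right) = 25 \left(-1099\right) = -27475$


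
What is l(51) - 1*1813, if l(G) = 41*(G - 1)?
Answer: 237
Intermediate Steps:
l(G) = -41 + 41*G (l(G) = 41*(-1 + G) = -41 + 41*G)
l(51) - 1*1813 = (-41 + 41*51) - 1*1813 = (-41 + 2091) - 1813 = 2050 - 1813 = 237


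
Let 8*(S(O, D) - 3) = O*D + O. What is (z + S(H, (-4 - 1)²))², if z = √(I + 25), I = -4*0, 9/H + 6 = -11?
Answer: 182329/4624 ≈ 39.431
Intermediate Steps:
H = -9/17 (H = 9/(-6 - 11) = 9/(-17) = 9*(-1/17) = -9/17 ≈ -0.52941)
I = 0
S(O, D) = 3 + O/8 + D*O/8 (S(O, D) = 3 + (O*D + O)/8 = 3 + (D*O + O)/8 = 3 + (O + D*O)/8 = 3 + (O/8 + D*O/8) = 3 + O/8 + D*O/8)
z = 5 (z = √(0 + 25) = √25 = 5)
(z + S(H, (-4 - 1)²))² = (5 + (3 + (⅛)*(-9/17) + (⅛)*(-4 - 1)²*(-9/17)))² = (5 + (3 - 9/136 + (⅛)*(-5)²*(-9/17)))² = (5 + (3 - 9/136 + (⅛)*25*(-9/17)))² = (5 + (3 - 9/136 - 225/136))² = (5 + 87/68)² = (427/68)² = 182329/4624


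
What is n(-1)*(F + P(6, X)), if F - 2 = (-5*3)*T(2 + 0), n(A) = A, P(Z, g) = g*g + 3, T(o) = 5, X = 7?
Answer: 21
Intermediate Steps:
P(Z, g) = 3 + g² (P(Z, g) = g² + 3 = 3 + g²)
F = -73 (F = 2 - 5*3*5 = 2 - 15*5 = 2 - 75 = -73)
n(-1)*(F + P(6, X)) = -(-73 + (3 + 7²)) = -(-73 + (3 + 49)) = -(-73 + 52) = -1*(-21) = 21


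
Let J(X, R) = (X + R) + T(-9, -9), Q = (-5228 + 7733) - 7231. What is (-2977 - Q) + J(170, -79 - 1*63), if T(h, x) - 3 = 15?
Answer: 1795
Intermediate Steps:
T(h, x) = 18 (T(h, x) = 3 + 15 = 18)
Q = -4726 (Q = 2505 - 7231 = -4726)
J(X, R) = 18 + R + X (J(X, R) = (X + R) + 18 = (R + X) + 18 = 18 + R + X)
(-2977 - Q) + J(170, -79 - 1*63) = (-2977 - 1*(-4726)) + (18 + (-79 - 1*63) + 170) = (-2977 + 4726) + (18 + (-79 - 63) + 170) = 1749 + (18 - 142 + 170) = 1749 + 46 = 1795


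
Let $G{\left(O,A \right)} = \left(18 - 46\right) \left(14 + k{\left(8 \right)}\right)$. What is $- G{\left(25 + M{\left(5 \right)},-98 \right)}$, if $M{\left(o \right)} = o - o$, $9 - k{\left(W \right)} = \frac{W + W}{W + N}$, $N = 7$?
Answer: $\frac{9212}{15} \approx 614.13$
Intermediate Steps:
$k{\left(W \right)} = 9 - \frac{2 W}{7 + W}$ ($k{\left(W \right)} = 9 - \frac{W + W}{W + 7} = 9 - \frac{2 W}{7 + W}$)
$M{\left(o \right)} = 0$
$G{\left(O,A \right)} = - \frac{9212}{15}$ ($G{\left(O,A \right)} = \left(18 - 46\right) \left(14 + \frac{7 \left(9 + 8\right)}{7 + 8}\right) = - 28 \left(14 + 7 \cdot \frac{1}{15} \cdot 17\right) = - 28 \left(14 + \frac{119}{15}\right) = \left(-28\right) \frac{329}{15} = - \frac{9212}{15}$)
$- G{\left(25 + M{\left(5 \right)},-98 \right)} = \left(-1\right) \left(- \frac{9212}{15}\right) = \frac{9212}{15}$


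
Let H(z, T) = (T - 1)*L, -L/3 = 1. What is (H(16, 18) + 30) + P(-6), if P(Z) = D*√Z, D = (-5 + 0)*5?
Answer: -21 - 25*I*√6 ≈ -21.0 - 61.237*I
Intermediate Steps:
L = -3 (L = -3*1 = -3)
D = -25 (D = -5*5 = -25)
H(z, T) = 3 - 3*T (H(z, T) = (T - 1)*(-3) = (-1 + T)*(-3) = 3 - 3*T)
P(Z) = -25*√Z
(H(16, 18) + 30) + P(-6) = ((3 - 3*18) + 30) - 25*I*√6 = ((3 - 54) + 30) - 25*I*√6 = (-51 + 30) - 25*I*√6 = -21 - 25*I*√6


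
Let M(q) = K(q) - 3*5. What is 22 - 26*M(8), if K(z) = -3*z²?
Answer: 5404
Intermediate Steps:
M(q) = -15 - 3*q² (M(q) = -3*q² - 3*5 = -3*q² - 1*15 = -3*q² - 15 = -15 - 3*q²)
22 - 26*M(8) = 22 - 26*(-15 - 3*8²) = 22 - 26*(-15 - 3*64) = 22 - 26*(-15 - 192) = 22 - 26*(-207) = 22 + 5382 = 5404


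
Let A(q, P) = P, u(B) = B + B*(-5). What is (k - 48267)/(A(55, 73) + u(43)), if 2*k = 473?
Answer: 96061/198 ≈ 485.16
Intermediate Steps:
u(B) = -4*B (u(B) = B - 5*B = -4*B)
k = 473/2 (k = (1/2)*473 = 473/2 ≈ 236.50)
(k - 48267)/(A(55, 73) + u(43)) = (473/2 - 48267)/(73 - 4*43) = -96061/(2*(73 - 172)) = -96061/2/(-99) = -96061/2*(-1/99) = 96061/198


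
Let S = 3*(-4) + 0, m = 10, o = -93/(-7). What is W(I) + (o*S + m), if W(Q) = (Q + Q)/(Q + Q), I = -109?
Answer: -1039/7 ≈ -148.43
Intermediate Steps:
o = 93/7 (o = -93*(-⅐) = 93/7 ≈ 13.286)
W(Q) = 1 (W(Q) = (2*Q)/((2*Q)) = (2*Q)*(1/(2*Q)) = 1)
S = -12 (S = -12 + 0 = -12)
W(I) + (o*S + m) = 1 + ((93/7)*(-12) + 10) = 1 + (-1116/7 + 10) = 1 - 1046/7 = -1039/7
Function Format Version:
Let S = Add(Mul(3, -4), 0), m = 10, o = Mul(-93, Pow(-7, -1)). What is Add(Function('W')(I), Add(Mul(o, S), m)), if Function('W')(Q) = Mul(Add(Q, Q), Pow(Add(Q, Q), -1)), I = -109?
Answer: Rational(-1039, 7) ≈ -148.43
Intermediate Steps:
o = Rational(93, 7) (o = Mul(-93, Rational(-1, 7)) = Rational(93, 7) ≈ 13.286)
Function('W')(Q) = 1 (Function('W')(Q) = Mul(Mul(2, Q), Pow(Mul(2, Q), -1)) = Mul(Mul(2, Q), Mul(Rational(1, 2), Pow(Q, -1))) = 1)
S = -12 (S = Add(-12, 0) = -12)
Add(Function('W')(I), Add(Mul(o, S), m)) = Add(1, Add(Mul(Rational(93, 7), -12), 10)) = Add(1, Add(Rational(-1116, 7), 10)) = Add(1, Rational(-1046, 7)) = Rational(-1039, 7)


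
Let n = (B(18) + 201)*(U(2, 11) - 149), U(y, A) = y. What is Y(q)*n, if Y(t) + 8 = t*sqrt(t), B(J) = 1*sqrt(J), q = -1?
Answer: 441*(8 + I)*(67 + sqrt(2)) ≈ 2.4137e+5 + 30171.0*I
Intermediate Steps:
B(J) = sqrt(J)
Y(t) = -8 + t**(3/2) (Y(t) = -8 + t*sqrt(t) = -8 + t**(3/2))
n = -29547 - 441*sqrt(2) (n = (sqrt(18) + 201)*(2 - 149) = (3*sqrt(2) + 201)*(-147) = (201 + 3*sqrt(2))*(-147) = -29547 - 441*sqrt(2) ≈ -30171.)
Y(q)*n = (-8 + (-1)**(3/2))*(-29547 - 441*sqrt(2)) = (-8 - I)*(-29547 - 441*sqrt(2)) = (-29547 - 441*sqrt(2))*(-8 - I)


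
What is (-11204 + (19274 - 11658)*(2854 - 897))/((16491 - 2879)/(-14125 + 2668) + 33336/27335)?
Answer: 1166060733595065/2461633 ≈ 4.7369e+8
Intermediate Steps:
(-11204 + (19274 - 11658)*(2854 - 897))/((16491 - 2879)/(-14125 + 2668) + 33336/27335) = (-11204 + 7616*1957)/(13612/(-11457) + 33336*(1/27335)) = (-11204 + 14904512)/(13612*(-1/11457) + 33336/27335) = 14893308/(-13612/11457 + 33336/27335) = 14893308/(9846532/313177095) = 14893308*(313177095/9846532) = 1166060733595065/2461633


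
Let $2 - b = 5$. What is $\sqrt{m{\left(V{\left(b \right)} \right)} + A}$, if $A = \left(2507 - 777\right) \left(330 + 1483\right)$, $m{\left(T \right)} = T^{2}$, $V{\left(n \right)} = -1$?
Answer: $3 \sqrt{348499} \approx 1771.0$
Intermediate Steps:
$b = -3$ ($b = 2 - 5 = -3$)
$A = 3136490$ ($A = \left(2507 - 777\right) 1813 = 1730 \cdot 1813 = 3136490$)
$\sqrt{m{\left(V{\left(b \right)} \right)} + A} = \sqrt{\left(-1\right)^{2} + 3136490} = \sqrt{1 + 3136490} = \sqrt{3136491} = 3 \sqrt{348499}$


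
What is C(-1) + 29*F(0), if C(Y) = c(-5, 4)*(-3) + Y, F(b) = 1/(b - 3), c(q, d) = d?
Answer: -68/3 ≈ -22.667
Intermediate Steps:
F(b) = 1/(-3 + b)
C(Y) = -12 + Y (C(Y) = 4*(-3) + Y = -12 + Y)
C(-1) + 29*F(0) = (-12 - 1) + 29/(-3 + 0) = -13 + 29/(-3) = -13 + 29*(-⅓) = -13 - 29/3 = -68/3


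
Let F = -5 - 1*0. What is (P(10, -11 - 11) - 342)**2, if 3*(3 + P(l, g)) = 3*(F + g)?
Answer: 138384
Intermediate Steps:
F = -5 (F = -5 + 0 = -5)
P(l, g) = -8 + g (P(l, g) = -3 + (3*(-5 + g))/3 = -3 + (-15 + 3*g)/3 = -3 + (-5 + g) = -8 + g)
(P(10, -11 - 11) - 342)**2 = ((-8 + (-11 - 11)) - 342)**2 = ((-8 - 22) - 342)**2 = (-30 - 342)**2 = (-372)**2 = 138384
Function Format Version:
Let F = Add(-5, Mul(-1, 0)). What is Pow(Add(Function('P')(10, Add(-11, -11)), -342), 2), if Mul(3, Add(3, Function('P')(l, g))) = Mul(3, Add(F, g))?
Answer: 138384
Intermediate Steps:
F = -5 (F = Add(-5, 0) = -5)
Function('P')(l, g) = Add(-8, g) (Function('P')(l, g) = Add(-3, Mul(Rational(1, 3), Mul(3, Add(-5, g)))) = Add(-3, Mul(Rational(1, 3), Add(-15, Mul(3, g)))) = Add(-3, Add(-5, g)) = Add(-8, g))
Pow(Add(Function('P')(10, Add(-11, -11)), -342), 2) = Pow(Add(Add(-8, Add(-11, -11)), -342), 2) = Pow(Add(Add(-8, -22), -342), 2) = Pow(Add(-30, -342), 2) = Pow(-372, 2) = 138384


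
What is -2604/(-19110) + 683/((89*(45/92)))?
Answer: 5767738/364455 ≈ 15.826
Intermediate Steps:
-2604/(-19110) + 683/((89*(45/92))) = -2604*(-1/19110) + 683/((89*(45*(1/92)))) = 62/455 + 683/((89*(45/92))) = 62/455 + 683/(4005/92) = 62/455 + 683*(92/4005) = 62/455 + 62836/4005 = 5767738/364455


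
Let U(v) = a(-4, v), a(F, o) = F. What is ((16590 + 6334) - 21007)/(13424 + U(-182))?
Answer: 1917/13420 ≈ 0.14285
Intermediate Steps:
U(v) = -4
((16590 + 6334) - 21007)/(13424 + U(-182)) = ((16590 + 6334) - 21007)/(13424 - 4) = (22924 - 21007)/13420 = 1917*(1/13420) = 1917/13420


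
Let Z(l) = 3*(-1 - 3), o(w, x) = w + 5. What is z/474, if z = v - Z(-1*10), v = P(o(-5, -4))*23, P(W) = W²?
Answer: 2/79 ≈ 0.025316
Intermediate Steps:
o(w, x) = 5 + w
Z(l) = -12 (Z(l) = 3*(-4) = -12)
v = 0 (v = (5 - 5)²*23 = 0²*23 = 0*23 = 0)
z = 12 (z = 0 - 1*(-12) = 0 + 12 = 12)
z/474 = 12/474 = 12*(1/474) = 2/79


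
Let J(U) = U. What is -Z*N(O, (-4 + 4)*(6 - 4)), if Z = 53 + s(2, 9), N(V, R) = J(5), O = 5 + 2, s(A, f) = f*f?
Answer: -670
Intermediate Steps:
s(A, f) = f**2
O = 7
N(V, R) = 5
Z = 134 (Z = 53 + 9**2 = 53 + 81 = 134)
-Z*N(O, (-4 + 4)*(6 - 4)) = -134*5 = -1*670 = -670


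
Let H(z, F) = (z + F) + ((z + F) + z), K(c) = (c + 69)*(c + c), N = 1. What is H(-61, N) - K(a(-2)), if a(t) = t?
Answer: 87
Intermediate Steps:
K(c) = 2*c*(69 + c) (K(c) = (69 + c)*(2*c) = 2*c*(69 + c))
H(z, F) = 2*F + 3*z (H(z, F) = (F + z) + ((F + z) + z) = (F + z) + (F + 2*z) = 2*F + 3*z)
H(-61, N) - K(a(-2)) = (2*1 + 3*(-61)) - 2*(-2)*(69 - 2) = (2 - 183) - 2*(-2)*67 = -181 - 1*(-268) = -181 + 268 = 87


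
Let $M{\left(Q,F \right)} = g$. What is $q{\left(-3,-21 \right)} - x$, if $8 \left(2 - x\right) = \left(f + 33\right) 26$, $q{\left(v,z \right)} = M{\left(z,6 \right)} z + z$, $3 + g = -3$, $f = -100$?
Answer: $- \frac{459}{4} \approx -114.75$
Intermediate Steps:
$g = -6$ ($g = -3 - 3 = -6$)
$M{\left(Q,F \right)} = -6$
$q{\left(v,z \right)} = - 5 z$ ($q{\left(v,z \right)} = - 6 z + z = - 5 z$)
$x = \frac{879}{4}$ ($x = 2 - \frac{\left(-100 + 33\right) 26}{8} = 2 - \frac{\left(-67\right) 26}{8} = 2 - - \frac{871}{4} = 2 + \frac{871}{4} = \frac{879}{4} \approx 219.75$)
$q{\left(-3,-21 \right)} - x = \left(-5\right) \left(-21\right) - \frac{879}{4} = 105 - \frac{879}{4} = - \frac{459}{4}$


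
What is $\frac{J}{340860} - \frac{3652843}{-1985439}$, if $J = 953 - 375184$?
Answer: $\frac{12874236989}{17352736860} \approx 0.74191$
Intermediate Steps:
$J = -374231$ ($J = 953 - 375184 = -374231$)
$\frac{J}{340860} - \frac{3652843}{-1985439} = - \frac{374231}{340860} - \frac{3652843}{-1985439} = \left(-374231\right) \frac{1}{340860} - - \frac{3652843}{1985439} = - \frac{28787}{26220} + \frac{3652843}{1985439} = \frac{12874236989}{17352736860}$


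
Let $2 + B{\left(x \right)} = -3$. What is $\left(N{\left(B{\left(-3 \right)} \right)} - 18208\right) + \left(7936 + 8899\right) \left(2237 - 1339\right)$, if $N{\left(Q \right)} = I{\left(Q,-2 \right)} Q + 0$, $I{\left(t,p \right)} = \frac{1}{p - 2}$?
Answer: $\frac{60398493}{4} \approx 1.51 \cdot 10^{7}$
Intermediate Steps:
$I{\left(t,p \right)} = \frac{1}{-2 + p}$
$B{\left(x \right)} = -5$ ($B{\left(x \right)} = -2 - 3 = -5$)
$N{\left(Q \right)} = - \frac{Q}{4}$ ($N{\left(Q \right)} = \frac{Q}{-2 - 2} + 0 = \frac{Q}{-4} + 0 = - \frac{Q}{4} + 0 = - \frac{Q}{4}$)
$\left(N{\left(B{\left(-3 \right)} \right)} - 18208\right) + \left(7936 + 8899\right) \left(2237 - 1339\right) = \left(\left(- \frac{1}{4}\right) \left(-5\right) - 18208\right) + \left(7936 + 8899\right) \left(2237 - 1339\right) = \left(\frac{5}{4} - 18208\right) + 16835 \cdot 898 = - \frac{72827}{4} + 15117830 = \frac{60398493}{4}$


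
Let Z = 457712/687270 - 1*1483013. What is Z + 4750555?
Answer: 1122842024026/343635 ≈ 3.2675e+6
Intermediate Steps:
Z = -509614943399/343635 (Z = 457712*(1/687270) - 1483013 = 228856/343635 - 1483013 = -509614943399/343635 ≈ -1.4830e+6)
Z + 4750555 = -509614943399/343635 + 4750555 = 1122842024026/343635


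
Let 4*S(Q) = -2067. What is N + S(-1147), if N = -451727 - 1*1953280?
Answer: -9622095/4 ≈ -2.4055e+6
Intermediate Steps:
S(Q) = -2067/4 (S(Q) = (¼)*(-2067) = -2067/4)
N = -2405007 (N = -451727 - 1953280 = -2405007)
N + S(-1147) = -2405007 - 2067/4 = -9622095/4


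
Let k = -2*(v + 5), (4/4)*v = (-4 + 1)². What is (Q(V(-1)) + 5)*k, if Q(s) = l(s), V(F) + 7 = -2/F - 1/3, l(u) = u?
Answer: 28/3 ≈ 9.3333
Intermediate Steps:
V(F) = -22/3 - 2/F (V(F) = -7 + (-2/F - 1/3) = -7 + (-2/F - 1*⅓) = -7 + (-2/F - ⅓) = -7 + (-⅓ - 2/F) = -22/3 - 2/F)
v = 9 (v = (-4 + 1)² = (-3)² = 9)
Q(s) = s
k = -28 (k = -2*(9 + 5) = -2*14 = -28)
(Q(V(-1)) + 5)*k = ((-22/3 - 2/(-1)) + 5)*(-28) = ((-22/3 - 2*(-1)) + 5)*(-28) = ((-22/3 + 2) + 5)*(-28) = (-16/3 + 5)*(-28) = -⅓*(-28) = 28/3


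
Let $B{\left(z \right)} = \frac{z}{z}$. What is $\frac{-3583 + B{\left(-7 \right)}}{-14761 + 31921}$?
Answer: $- \frac{597}{2860} \approx -0.20874$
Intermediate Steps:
$B{\left(z \right)} = 1$
$\frac{-3583 + B{\left(-7 \right)}}{-14761 + 31921} = \frac{-3583 + 1}{-14761 + 31921} = - \frac{3582}{17160} = \left(-3582\right) \frac{1}{17160} = - \frac{597}{2860}$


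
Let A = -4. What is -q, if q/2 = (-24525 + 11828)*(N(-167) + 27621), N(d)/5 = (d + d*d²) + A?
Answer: -590678381306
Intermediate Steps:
N(d) = -20 + 5*d + 5*d³ (N(d) = 5*((d + d*d²) - 4) = 5*((d + d³) - 4) = 5*(-4 + d + d³) = -20 + 5*d + 5*d³)
q = 590678381306 (q = 2*((-24525 + 11828)*((-20 + 5*(-167) + 5*(-167)³) + 27621)) = 2*(-12697*((-20 - 835 + 5*(-4657463)) + 27621)) = 2*(-12697*((-20 - 835 - 23287315) + 27621)) = 2*(-12697*(-23288170 + 27621)) = 2*(-12697*(-23260549)) = 2*295339190653 = 590678381306)
-q = -1*590678381306 = -590678381306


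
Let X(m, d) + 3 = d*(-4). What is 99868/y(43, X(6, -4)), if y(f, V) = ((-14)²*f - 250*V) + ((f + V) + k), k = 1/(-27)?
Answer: 2696436/141317 ≈ 19.081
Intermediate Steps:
k = -1/27 ≈ -0.037037
X(m, d) = -3 - 4*d (X(m, d) = -3 + d*(-4) = -3 - 4*d)
y(f, V) = -1/27 - 249*V + 197*f (y(f, V) = ((-14)²*f - 250*V) + ((f + V) - 1/27) = (196*f - 250*V) + ((V + f) - 1/27) = (-250*V + 196*f) + (-1/27 + V + f) = -1/27 - 249*V + 197*f)
99868/y(43, X(6, -4)) = 99868/(-1/27 - 249*(-3 - 4*(-4)) + 197*43) = 99868/(-1/27 - 249*(-3 + 16) + 8471) = 99868/(-1/27 - 249*13 + 8471) = 99868/(-1/27 - 3237 + 8471) = 99868/(141317/27) = 99868*(27/141317) = 2696436/141317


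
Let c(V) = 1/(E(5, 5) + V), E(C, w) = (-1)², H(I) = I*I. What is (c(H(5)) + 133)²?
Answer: 11964681/676 ≈ 17699.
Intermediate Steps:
H(I) = I²
E(C, w) = 1
c(V) = 1/(1 + V)
(c(H(5)) + 133)² = (1/(1 + 5²) + 133)² = (1/(1 + 25) + 133)² = (1/26 + 133)² = (3459/26)² = 11964681/676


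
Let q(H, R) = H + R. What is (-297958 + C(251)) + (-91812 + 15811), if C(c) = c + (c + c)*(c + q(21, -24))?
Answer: -249212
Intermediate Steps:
C(c) = c + 2*c*(-3 + c) (C(c) = c + (c + c)*(c + (21 - 24)) = c + (2*c)*(c - 3) = c + (2*c)*(-3 + c) = c + 2*c*(-3 + c))
(-297958 + C(251)) + (-91812 + 15811) = (-297958 + 251*(-5 + 2*251)) + (-91812 + 15811) = (-297958 + 251*(-5 + 502)) - 76001 = (-297958 + 251*497) - 76001 = (-297958 + 124747) - 76001 = -173211 - 76001 = -249212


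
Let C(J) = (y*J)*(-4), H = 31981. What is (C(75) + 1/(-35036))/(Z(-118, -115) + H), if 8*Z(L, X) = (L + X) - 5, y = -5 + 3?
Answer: 21021599/1119443995 ≈ 0.018779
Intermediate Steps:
y = -2
C(J) = 8*J (C(J) = -2*J*(-4) = 8*J)
Z(L, X) = -5/8 + L/8 + X/8 (Z(L, X) = ((L + X) - 5)/8 = (-5 + L + X)/8 = -5/8 + L/8 + X/8)
(C(75) + 1/(-35036))/(Z(-118, -115) + H) = (8*75 + 1/(-35036))/((-5/8 + (⅛)*(-118) + (⅛)*(-115)) + 31981) = (600 - 1/35036)/((-5/8 - 59/4 - 115/8) + 31981) = 21021599/(35036*(-119/4 + 31981)) = 21021599/(35036*(127805/4)) = (21021599/35036)*(4/127805) = 21021599/1119443995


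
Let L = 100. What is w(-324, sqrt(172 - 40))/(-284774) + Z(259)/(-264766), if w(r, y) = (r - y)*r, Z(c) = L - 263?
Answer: -13873828727/37699236442 - 324*sqrt(33)/142387 ≈ -0.38109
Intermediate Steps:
Z(c) = -163 (Z(c) = 100 - 263 = -163)
w(r, y) = r*(r - y)
w(-324, sqrt(172 - 40))/(-284774) + Z(259)/(-264766) = -324*(-324 - sqrt(172 - 40))/(-284774) - 163/(-264766) = -324*(-324 - sqrt(132))*(-1/284774) - 163*(-1/264766) = -324*(-324 - 2*sqrt(33))*(-1/284774) + 163/264766 = (104976 + 648*sqrt(33))*(-1/284774) + 163/264766 = (-52488/142387 - 324*sqrt(33)/142387) + 163/264766 = -13873828727/37699236442 - 324*sqrt(33)/142387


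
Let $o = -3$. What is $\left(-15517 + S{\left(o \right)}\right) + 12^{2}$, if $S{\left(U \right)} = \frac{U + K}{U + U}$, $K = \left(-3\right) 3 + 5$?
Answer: $- \frac{92231}{6} \approx -15372.0$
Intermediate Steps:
$K = -4$ ($K = -9 + 5 = -4$)
$S{\left(U \right)} = \frac{-4 + U}{2 U}$ ($S{\left(U \right)} = \frac{U - 4}{U + U} = \frac{-4 + U}{2 U}$)
$\left(-15517 + S{\left(o \right)}\right) + 12^{2} = \left(-15517 + \frac{-4 - 3}{2 \left(-3\right)}\right) + 12^{2} = \left(-15517 + \frac{1}{2} \left(- \frac{1}{3}\right) \left(-7\right)\right) + 144 = \left(-15517 + \frac{7}{6}\right) + 144 = - \frac{93095}{6} + 144 = - \frac{92231}{6}$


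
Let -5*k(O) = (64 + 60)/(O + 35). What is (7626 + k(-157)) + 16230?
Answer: 7276142/305 ≈ 23856.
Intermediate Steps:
k(O) = -124/(5*(35 + O)) (k(O) = -(64 + 60)/(5*(O + 35)) = -124/(5*(35 + O)))
(7626 + k(-157)) + 16230 = (7626 - 124/(175 + 5*(-157))) + 16230 = (7626 - 124/(175 - 785)) + 16230 = (7626 - 124/(-610)) + 16230 = (7626 - 124*(-1/610)) + 16230 = (7626 + 62/305) + 16230 = 2325992/305 + 16230 = 7276142/305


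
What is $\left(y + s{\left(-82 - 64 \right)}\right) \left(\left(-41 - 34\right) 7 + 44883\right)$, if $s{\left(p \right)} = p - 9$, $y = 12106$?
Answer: $530122458$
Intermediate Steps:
$s{\left(p \right)} = -9 + p$
$\left(y + s{\left(-82 - 64 \right)}\right) \left(\left(-41 - 34\right) 7 + 44883\right) = \left(12106 - 155\right) \left(\left(-41 - 34\right) 7 + 44883\right) = \left(12106 - 155\right) \left(\left(-75\right) 7 + 44883\right) = \left(12106 - 155\right) \left(-525 + 44883\right) = 11951 \cdot 44358 = 530122458$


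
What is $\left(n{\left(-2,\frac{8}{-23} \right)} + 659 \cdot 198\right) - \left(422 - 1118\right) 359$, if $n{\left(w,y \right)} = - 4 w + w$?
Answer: $380352$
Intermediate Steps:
$n{\left(w,y \right)} = - 3 w$
$\left(n{\left(-2,\frac{8}{-23} \right)} + 659 \cdot 198\right) - \left(422 - 1118\right) 359 = \left(\left(-3\right) \left(-2\right) + 659 \cdot 198\right) - \left(422 - 1118\right) 359 = \left(6 + 130482\right) - \left(-696\right) 359 = 130488 - -249864 = 130488 + 249864 = 380352$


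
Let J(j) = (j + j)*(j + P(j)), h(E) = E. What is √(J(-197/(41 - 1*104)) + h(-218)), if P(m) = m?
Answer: I*√710006/63 ≈ 13.375*I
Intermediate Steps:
J(j) = 4*j² (J(j) = (j + j)*(j + j) = (2*j)*(2*j) = 4*j²)
√(J(-197/(41 - 1*104)) + h(-218)) = √(4*(-197/(41 - 1*104))² - 218) = √(4*(-197/(41 - 104))² - 218) = √(4*(-197/(-63))² - 218) = √(4*(-197*(-1/63))² - 218) = √(4*(197/63)² - 218) = √(4*(38809/3969) - 218) = √(155236/3969 - 218) = √(-710006/3969) = I*√710006/63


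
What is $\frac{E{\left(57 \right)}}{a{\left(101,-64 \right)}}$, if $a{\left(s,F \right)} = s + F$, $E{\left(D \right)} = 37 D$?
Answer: $57$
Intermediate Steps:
$a{\left(s,F \right)} = F + s$
$\frac{E{\left(57 \right)}}{a{\left(101,-64 \right)}} = \frac{37 \cdot 57}{-64 + 101} = \frac{2109}{37} = 2109 \cdot \frac{1}{37} = 57$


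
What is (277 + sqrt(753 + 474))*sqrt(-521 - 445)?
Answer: I*sqrt(966)*(277 + sqrt(1227)) ≈ 9698.0*I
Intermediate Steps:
(277 + sqrt(753 + 474))*sqrt(-521 - 445) = (277 + sqrt(1227))*sqrt(-966) = (277 + sqrt(1227))*(I*sqrt(966)) = I*sqrt(966)*(277 + sqrt(1227))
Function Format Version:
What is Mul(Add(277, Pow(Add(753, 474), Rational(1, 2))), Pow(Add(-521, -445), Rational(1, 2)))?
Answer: Mul(I, Pow(966, Rational(1, 2)), Add(277, Pow(1227, Rational(1, 2)))) ≈ Mul(9698.0, I)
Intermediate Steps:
Mul(Add(277, Pow(Add(753, 474), Rational(1, 2))), Pow(Add(-521, -445), Rational(1, 2))) = Mul(Add(277, Pow(1227, Rational(1, 2))), Pow(-966, Rational(1, 2))) = Mul(Add(277, Pow(1227, Rational(1, 2))), Mul(I, Pow(966, Rational(1, 2)))) = Mul(I, Pow(966, Rational(1, 2)), Add(277, Pow(1227, Rational(1, 2))))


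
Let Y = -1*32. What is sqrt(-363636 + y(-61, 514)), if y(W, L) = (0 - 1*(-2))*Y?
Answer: 10*I*sqrt(3637) ≈ 603.08*I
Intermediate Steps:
Y = -32
y(W, L) = -64 (y(W, L) = (0 - 1*(-2))*(-32) = (0 + 2)*(-32) = 2*(-32) = -64)
sqrt(-363636 + y(-61, 514)) = sqrt(-363636 - 64) = sqrt(-363700) = 10*I*sqrt(3637)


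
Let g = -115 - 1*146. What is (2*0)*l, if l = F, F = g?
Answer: 0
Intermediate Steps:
g = -261 (g = -115 - 146 = -261)
F = -261
l = -261
(2*0)*l = (2*0)*(-261) = 0*(-261) = 0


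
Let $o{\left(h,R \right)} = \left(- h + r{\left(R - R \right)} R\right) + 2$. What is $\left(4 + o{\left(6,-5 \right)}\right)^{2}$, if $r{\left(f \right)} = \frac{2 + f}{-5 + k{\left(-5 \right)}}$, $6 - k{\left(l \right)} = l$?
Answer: $\frac{25}{9} \approx 2.7778$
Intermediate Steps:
$k{\left(l \right)} = 6 - l$
$r{\left(f \right)} = \frac{1}{3} + \frac{f}{6}$ ($r{\left(f \right)} = \frac{2 + f}{-5 + \left(6 - -5\right)} = \frac{2 + f}{-5 + \left(6 + 5\right)} = \frac{2 + f}{-5 + 11} = \frac{2 + f}{6} = \left(2 + f\right) \frac{1}{6} = \frac{1}{3} + \frac{f}{6}$)
$o{\left(h,R \right)} = 2 - h + \frac{R}{3}$ ($o{\left(h,R \right)} = \left(- h + \left(\frac{1}{3} + \frac{R - R}{6}\right) R\right) + 2 = \left(- h + \left(\frac{1}{3} + \frac{1}{6} \cdot 0\right) R\right) + 2 = \left(- h + \left(\frac{1}{3} + 0\right) R\right) + 2 = \left(- h + \frac{R}{3}\right) + 2 = 2 - h + \frac{R}{3}$)
$\left(4 + o{\left(6,-5 \right)}\right)^{2} = \left(4 + \left(2 - 6 + \frac{1}{3} \left(-5\right)\right)\right)^{2} = \left(4 - \frac{17}{3}\right)^{2} = \left(- \frac{5}{3}\right)^{2} = \frac{25}{9}$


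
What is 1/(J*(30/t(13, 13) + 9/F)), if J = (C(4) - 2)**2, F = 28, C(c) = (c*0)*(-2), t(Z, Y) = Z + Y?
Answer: 91/537 ≈ 0.16946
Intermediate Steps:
t(Z, Y) = Y + Z
C(c) = 0 (C(c) = 0*(-2) = 0)
J = 4 (J = (0 - 2)**2 = (-2)**2 = 4)
1/(J*(30/t(13, 13) + 9/F)) = 1/(4*(30/(13 + 13) + 9/28)) = 1/(4*(30/26 + 9*(1/28))) = 1/(4*(30*(1/26) + 9/28)) = 1/(4*(15/13 + 9/28)) = 1/(4*(537/364)) = 1/(537/91) = 91/537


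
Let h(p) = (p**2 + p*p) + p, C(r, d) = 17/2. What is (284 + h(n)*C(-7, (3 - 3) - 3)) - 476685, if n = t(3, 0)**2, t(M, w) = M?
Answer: -949895/2 ≈ -4.7495e+5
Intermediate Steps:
C(r, d) = 17/2 (C(r, d) = 17*(1/2) = 17/2)
n = 9 (n = 3**2 = 9)
h(p) = p + 2*p**2 (h(p) = (p**2 + p**2) + p = 2*p**2 + p = p + 2*p**2)
(284 + h(n)*C(-7, (3 - 3) - 3)) - 476685 = (284 + (9*(1 + 2*9))*(17/2)) - 476685 = (284 + (9*(1 + 18))*(17/2)) - 476685 = (284 + (9*19)*(17/2)) - 476685 = (284 + 171*(17/2)) - 476685 = (284 + 2907/2) - 476685 = 3475/2 - 476685 = -949895/2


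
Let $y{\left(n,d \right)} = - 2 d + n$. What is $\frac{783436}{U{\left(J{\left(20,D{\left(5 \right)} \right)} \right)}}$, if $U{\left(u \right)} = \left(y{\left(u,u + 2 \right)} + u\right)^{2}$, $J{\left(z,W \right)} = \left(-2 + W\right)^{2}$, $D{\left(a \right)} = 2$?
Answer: $\frac{195859}{4} \approx 48965.0$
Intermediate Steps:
$y{\left(n,d \right)} = n - 2 d$
$U{\left(u \right)} = 16$ ($U{\left(u \right)} = \left(\left(u - 2 \left(u + 2\right)\right) + u\right)^{2} = \left(\left(u - 2 \left(2 + u\right)\right) + u\right)^{2} = \left(\left(u - \left(4 + 2 u\right)\right) + u\right)^{2} = \left(\left(-4 - u\right) + u\right)^{2} = \left(-4\right)^{2} = 16$)
$\frac{783436}{U{\left(J{\left(20,D{\left(5 \right)} \right)} \right)}} = \frac{783436}{16} = 783436 \cdot \frac{1}{16} = \frac{195859}{4}$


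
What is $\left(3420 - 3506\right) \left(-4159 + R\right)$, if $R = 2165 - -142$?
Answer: $159272$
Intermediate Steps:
$R = 2307$ ($R = 2165 + 142 = 2307$)
$\left(3420 - 3506\right) \left(-4159 + R\right) = \left(3420 - 3506\right) \left(-4159 + 2307\right) = \left(-86\right) \left(-1852\right) = 159272$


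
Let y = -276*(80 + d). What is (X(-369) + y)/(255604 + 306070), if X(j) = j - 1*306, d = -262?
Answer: 49557/561674 ≈ 0.088231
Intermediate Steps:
X(j) = -306 + j (X(j) = j - 306 = -306 + j)
y = 50232 (y = -276*(80 - 262) = -276*(-182) = 50232)
(X(-369) + y)/(255604 + 306070) = ((-306 - 369) + 50232)/(255604 + 306070) = (-675 + 50232)/561674 = 49557*(1/561674) = 49557/561674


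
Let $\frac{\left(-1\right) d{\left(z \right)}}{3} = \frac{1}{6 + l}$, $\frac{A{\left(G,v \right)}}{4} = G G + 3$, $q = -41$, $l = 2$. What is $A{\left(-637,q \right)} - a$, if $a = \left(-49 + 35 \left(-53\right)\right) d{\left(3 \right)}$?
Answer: $1622374$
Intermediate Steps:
$A{\left(G,v \right)} = 12 + 4 G^{2}$ ($A{\left(G,v \right)} = 4 \left(G G + 3\right) = 4 \left(G^{2} + 3\right) = 4 \left(3 + G^{2}\right) = 12 + 4 G^{2}$)
$d{\left(z \right)} = - \frac{3}{8}$ ($d{\left(z \right)} = - \frac{3}{6 + 2} = - \frac{3}{8}$)
$a = 714$ ($a = \left(-49 + 35 \left(-53\right)\right) \left(- \frac{3}{8}\right) = \left(-49 - 1855\right) \left(- \frac{3}{8}\right) = \left(-1904\right) \left(- \frac{3}{8}\right) = 714$)
$A{\left(-637,q \right)} - a = \left(12 + 4 \left(-637\right)^{2}\right) - 714 = \left(12 + 4 \cdot 405769\right) - 714 = \left(12 + 1623076\right) - 714 = 1623088 - 714 = 1622374$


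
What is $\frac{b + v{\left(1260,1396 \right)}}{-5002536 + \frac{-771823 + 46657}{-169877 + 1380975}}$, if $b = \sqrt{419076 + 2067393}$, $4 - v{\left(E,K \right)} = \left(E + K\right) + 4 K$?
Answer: $\frac{4987301564}{3029281034847} - \frac{605549 \sqrt{2486469}}{3029281034847} \approx 0.0013312$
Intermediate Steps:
$v{\left(E,K \right)} = 4 - E - 5 K$ ($v{\left(E,K \right)} = 4 - \left(\left(E + K\right) + 4 K\right) = 4 - \left(E + 5 K\right) = 4 - E - 5 K$)
$b = \sqrt{2486469} \approx 1576.9$
$\frac{b + v{\left(1260,1396 \right)}}{-5002536 + \frac{-771823 + 46657}{-169877 + 1380975}} = \frac{\sqrt{2486469} - 8236}{-5002536 + \frac{-771823 + 46657}{-169877 + 1380975}} = \frac{\sqrt{2486469} - 8236}{-5002536 - \frac{725166}{1211098}} = \frac{\sqrt{2486469} - 8236}{-5002536 - \frac{362583}{605549}} = \frac{-8236 + \sqrt{2486469}}{-5002536 - \frac{362583}{605549}} = \frac{-8236 + \sqrt{2486469}}{- \frac{3029281034847}{605549}} = \left(-8236 + \sqrt{2486469}\right) \left(- \frac{605549}{3029281034847}\right) = \frac{4987301564}{3029281034847} - \frac{605549 \sqrt{2486469}}{3029281034847}$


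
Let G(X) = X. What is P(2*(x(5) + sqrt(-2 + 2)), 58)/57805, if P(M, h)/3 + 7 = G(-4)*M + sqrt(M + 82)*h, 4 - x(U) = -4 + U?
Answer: -93/57805 + 348*sqrt(22)/57805 ≈ 0.026629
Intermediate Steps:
x(U) = 8 - U (x(U) = 4 - (-4 + U) = 4 + (4 - U) = 8 - U)
P(M, h) = -21 - 12*M + 3*h*sqrt(82 + M) (P(M, h) = -21 + 3*(-4*M + sqrt(M + 82)*h) = -21 + 3*(-4*M + sqrt(82 + M)*h) = -21 + 3*(-4*M + h*sqrt(82 + M)) = -21 + (-12*M + 3*h*sqrt(82 + M)) = -21 - 12*M + 3*h*sqrt(82 + M))
P(2*(x(5) + sqrt(-2 + 2)), 58)/57805 = (-21 - 24*((8 - 1*5) + sqrt(-2 + 2)) + 3*58*sqrt(82 + 2*((8 - 1*5) + sqrt(-2 + 2))))/57805 = (-21 - 24*((8 - 5) + sqrt(0)) + 3*58*sqrt(82 + 2*((8 - 5) + sqrt(0))))*(1/57805) = (-21 - 24*(3 + 0) + 3*58*sqrt(82 + 2*(3 + 0)))*(1/57805) = (-21 - 24*3 + 3*58*sqrt(82 + 2*3))*(1/57805) = (-21 - 12*6 + 3*58*sqrt(82 + 6))*(1/57805) = (-21 - 72 + 3*58*sqrt(88))*(1/57805) = (-21 - 72 + 3*58*(2*sqrt(22)))*(1/57805) = (-21 - 72 + 348*sqrt(22))*(1/57805) = (-93 + 348*sqrt(22))*(1/57805) = -93/57805 + 348*sqrt(22)/57805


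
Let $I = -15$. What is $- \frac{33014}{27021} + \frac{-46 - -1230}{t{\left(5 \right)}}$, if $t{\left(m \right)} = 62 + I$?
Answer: $\frac{30441206}{1269987} \approx 23.97$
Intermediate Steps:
$t{\left(m \right)} = 47$ ($t{\left(m \right)} = 62 - 15 = 47$)
$- \frac{33014}{27021} + \frac{-46 - -1230}{t{\left(5 \right)}} = - \frac{33014}{27021} + \frac{-46 - -1230}{47} = \left(-33014\right) \frac{1}{27021} + \left(-46 + 1230\right) \frac{1}{47} = - \frac{33014}{27021} + 1184 \cdot \frac{1}{47} = - \frac{33014}{27021} + \frac{1184}{47} = \frac{30441206}{1269987}$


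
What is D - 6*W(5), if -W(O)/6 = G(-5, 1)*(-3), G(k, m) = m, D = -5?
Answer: -113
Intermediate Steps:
W(O) = 18 (W(O) = -6*(-3) = 18)
D - 6*W(5) = -5 - 6*18 = -5 - 108 = -113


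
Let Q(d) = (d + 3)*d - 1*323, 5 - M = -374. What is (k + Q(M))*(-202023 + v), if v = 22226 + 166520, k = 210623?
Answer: -4714370606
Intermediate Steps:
v = 188746
M = 379 (M = 5 - 1*(-374) = 5 + 374 = 379)
Q(d) = -323 + d*(3 + d) (Q(d) = (3 + d)*d - 323 = d*(3 + d) - 323 = -323 + d*(3 + d))
(k + Q(M))*(-202023 + v) = (210623 + (-323 + 379**2 + 3*379))*(-202023 + 188746) = (210623 + (-323 + 143641 + 1137))*(-13277) = (210623 + 144455)*(-13277) = 355078*(-13277) = -4714370606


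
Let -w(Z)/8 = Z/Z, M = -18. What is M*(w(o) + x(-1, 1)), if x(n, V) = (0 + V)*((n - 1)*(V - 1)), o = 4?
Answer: 144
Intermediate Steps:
w(Z) = -8 (w(Z) = -8*Z/Z = -8*1 = -8)
x(n, V) = V*(-1 + V)*(-1 + n) (x(n, V) = V*((-1 + n)*(-1 + V)) = V*((-1 + V)*(-1 + n)) = V*(-1 + V)*(-1 + n))
M*(w(o) + x(-1, 1)) = -18*(-8 + 1*(1 - 1*1 - 1*(-1) + 1*(-1))) = -18*(-8 + 1*(1 - 1 + 1 - 1)) = -18*(-8 + 1*0) = -18*(-8 + 0) = -18*(-8) = 144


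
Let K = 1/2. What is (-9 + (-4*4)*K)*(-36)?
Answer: 612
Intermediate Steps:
K = 1/2 ≈ 0.50000
(-9 + (-4*4)*K)*(-36) = (-9 - 4*4*(1/2))*(-36) = (-9 - 16*1/2)*(-36) = (-9 - 8)*(-36) = -17*(-36) = 612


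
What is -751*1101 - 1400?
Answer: -828251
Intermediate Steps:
-751*1101 - 1400 = -826851 - 1400 = -828251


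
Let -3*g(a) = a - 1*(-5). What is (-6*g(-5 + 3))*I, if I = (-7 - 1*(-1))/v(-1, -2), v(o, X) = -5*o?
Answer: -36/5 ≈ -7.2000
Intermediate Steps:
I = -6/5 (I = (-7 - 1*(-1))/((-5*(-1))) = (-7 + 1)/5 = -6*⅕ = -6/5 ≈ -1.2000)
g(a) = -5/3 - a/3 (g(a) = -(a - 1*(-5))/3 = -(a + 5)/3 = -(5 + a)/3 = -5/3 - a/3)
(-6*g(-5 + 3))*I = -6*(-5/3 - (-5 + 3)/3)*(-6/5) = -6*(-5/3 - ⅓*(-2))*(-6/5) = -6*(-5/3 + ⅔)*(-6/5) = -6*(-1)*(-6/5) = 6*(-6/5) = -36/5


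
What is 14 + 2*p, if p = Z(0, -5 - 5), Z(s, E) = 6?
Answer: 26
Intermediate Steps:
p = 6
14 + 2*p = 14 + 2*6 = 14 + 12 = 26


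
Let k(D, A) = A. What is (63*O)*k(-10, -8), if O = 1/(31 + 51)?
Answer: -252/41 ≈ -6.1463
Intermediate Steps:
O = 1/82 ≈ 0.012195
(63*O)*k(-10, -8) = (63*(1/82))*(-8) = (63/82)*(-8) = -252/41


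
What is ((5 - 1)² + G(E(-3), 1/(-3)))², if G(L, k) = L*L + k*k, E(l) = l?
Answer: 51076/81 ≈ 630.57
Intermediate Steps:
G(L, k) = L² + k²
((5 - 1)² + G(E(-3), 1/(-3)))² = ((5 - 1)² + ((-3)² + (1/(-3))²))² = (4² + (9 + (1*(-⅓))²))² = (16 + (9 + (-⅓)²))² = (16 + (9 + ⅑))² = (16 + 82/9)² = (226/9)² = 51076/81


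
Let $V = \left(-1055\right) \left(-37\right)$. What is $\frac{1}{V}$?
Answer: $\frac{1}{39035} \approx 2.5618 \cdot 10^{-5}$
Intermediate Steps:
$V = 39035$
$\frac{1}{V} = \frac{1}{39035}$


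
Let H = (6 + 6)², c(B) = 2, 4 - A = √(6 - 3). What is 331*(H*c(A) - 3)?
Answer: 94335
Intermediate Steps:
A = 4 - √3 (A = 4 - √(6 - 3) = 4 - √3 ≈ 2.2679)
H = 144 (H = 12² = 144)
331*(H*c(A) - 3) = 331*(144*2 - 3) = 331*(288 - 3) = 331*285 = 94335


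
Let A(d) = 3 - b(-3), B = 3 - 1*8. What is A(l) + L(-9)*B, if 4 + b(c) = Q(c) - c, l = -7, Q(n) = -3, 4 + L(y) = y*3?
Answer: 162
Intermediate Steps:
L(y) = -4 + 3*y (L(y) = -4 + y*3 = -4 + 3*y)
b(c) = -7 - c (b(c) = -4 + (-3 - c) = -7 - c)
B = -5 (B = 3 - 8 = -5)
A(d) = 7 (A(d) = 3 - (-7 - 1*(-3)) = 3 - (-7 + 3) = 3 - 1*(-4) = 3 + 4 = 7)
A(l) + L(-9)*B = 7 + (-4 + 3*(-9))*(-5) = 7 + (-4 - 27)*(-5) = 7 - 31*(-5) = 7 + 155 = 162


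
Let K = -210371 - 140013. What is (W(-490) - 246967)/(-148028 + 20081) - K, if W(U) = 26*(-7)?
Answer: 14943609599/42649 ≈ 3.5039e+5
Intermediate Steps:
W(U) = -182
K = -350384
(W(-490) - 246967)/(-148028 + 20081) - K = (-182 - 246967)/(-148028 + 20081) - 1*(-350384) = -247149/(-127947) + 350384 = -247149*(-1/127947) + 350384 = 82383/42649 + 350384 = 14943609599/42649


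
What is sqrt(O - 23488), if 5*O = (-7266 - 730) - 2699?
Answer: 7*I*sqrt(523) ≈ 160.08*I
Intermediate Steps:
O = -2139 (O = ((-7266 - 730) - 2699)/5 = (-7996 - 2699)/5 = (1/5)*(-10695) = -2139)
sqrt(O - 23488) = sqrt(-2139 - 23488) = sqrt(-25627) = 7*I*sqrt(523)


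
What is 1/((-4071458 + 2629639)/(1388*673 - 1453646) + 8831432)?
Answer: 519522/4588124657323 ≈ 1.1323e-7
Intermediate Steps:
1/((-4071458 + 2629639)/(1388*673 - 1453646) + 8831432) = 1/(-1441819/(934124 - 1453646) + 8831432) = 1/(-1441819/(-519522) + 8831432) = 1/(-1441819*(-1/519522) + 8831432) = 1/(1441819/519522 + 8831432) = 1/(4588124657323/519522) = 519522/4588124657323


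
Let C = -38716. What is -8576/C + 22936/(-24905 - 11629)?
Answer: -71834324/176806293 ≈ -0.40629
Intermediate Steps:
-8576/C + 22936/(-24905 - 11629) = -8576/(-38716) + 22936/(-24905 - 11629) = -8576*(-1/38716) + 22936/(-36534) = 2144/9679 + 22936*(-1/36534) = 2144/9679 - 11468/18267 = -71834324/176806293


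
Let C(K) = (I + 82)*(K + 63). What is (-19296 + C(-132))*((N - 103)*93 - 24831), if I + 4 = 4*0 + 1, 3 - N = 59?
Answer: 980426646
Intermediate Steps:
N = -56 (N = 3 - 1*59 = 3 - 59 = -56)
I = -3 (I = -4 + (4*0 + 1) = -4 + (0 + 1) = -4 + 1 = -3)
C(K) = 4977 + 79*K (C(K) = (-3 + 82)*(K + 63) = 79*(63 + K) = 4977 + 79*K)
(-19296 + C(-132))*((N - 103)*93 - 24831) = (-19296 + (4977 + 79*(-132)))*((-56 - 103)*93 - 24831) = (-19296 + (4977 - 10428))*(-159*93 - 24831) = (-19296 - 5451)*(-14787 - 24831) = -24747*(-39618) = 980426646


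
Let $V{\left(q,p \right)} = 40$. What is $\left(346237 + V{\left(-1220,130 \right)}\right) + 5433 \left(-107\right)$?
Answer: $-235054$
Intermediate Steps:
$\left(346237 + V{\left(-1220,130 \right)}\right) + 5433 \left(-107\right) = \left(346237 + 40\right) + 5433 \left(-107\right) = 346277 - 581331 = -235054$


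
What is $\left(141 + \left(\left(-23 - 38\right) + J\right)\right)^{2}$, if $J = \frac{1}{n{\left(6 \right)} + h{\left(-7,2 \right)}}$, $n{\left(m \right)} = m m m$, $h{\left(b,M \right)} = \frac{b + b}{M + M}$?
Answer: $\frac{1156136004}{180625} \approx 6400.8$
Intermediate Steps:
$h{\left(b,M \right)} = \frac{b}{M}$ ($h{\left(b,M \right)} = \frac{2 b}{2 M} = 2 b \frac{1}{2 M} = \frac{b}{M}$)
$n{\left(m \right)} = m^{3}$ ($n{\left(m \right)} = m^{2} m = m^{3}$)
$J = \frac{2}{425}$ ($J = \frac{1}{6^{3} - \frac{7}{2}} = \frac{1}{216 - \frac{7}{2}} = \frac{1}{\frac{425}{2}} = \frac{2}{425} \approx 0.0047059$)
$\left(141 + \left(\left(-23 - 38\right) + J\right)\right)^{2} = \left(141 + \left(\left(-23 - 38\right) + \frac{2}{425}\right)\right)^{2} = \left(141 + \left(-61 + \frac{2}{425}\right)\right)^{2} = \left(141 - \frac{25923}{425}\right)^{2} = \left(\frac{34002}{425}\right)^{2} = \frac{1156136004}{180625}$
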